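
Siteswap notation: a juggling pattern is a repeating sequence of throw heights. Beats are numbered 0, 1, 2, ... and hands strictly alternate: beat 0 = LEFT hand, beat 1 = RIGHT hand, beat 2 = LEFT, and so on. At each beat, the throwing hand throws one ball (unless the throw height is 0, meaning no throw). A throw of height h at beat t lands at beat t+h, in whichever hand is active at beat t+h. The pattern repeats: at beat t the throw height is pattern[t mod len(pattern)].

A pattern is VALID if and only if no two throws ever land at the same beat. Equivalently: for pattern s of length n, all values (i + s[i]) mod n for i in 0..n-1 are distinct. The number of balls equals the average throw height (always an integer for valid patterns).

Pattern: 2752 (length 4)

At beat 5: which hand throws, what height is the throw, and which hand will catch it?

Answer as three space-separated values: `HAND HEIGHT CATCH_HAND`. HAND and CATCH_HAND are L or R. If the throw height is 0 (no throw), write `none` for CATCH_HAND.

Answer: R 7 L

Derivation:
Beat 5: 5 mod 2 = 1, so hand = R
Throw height = pattern[5 mod 4] = pattern[1] = 7
Lands at beat 5+7=12, 12 mod 2 = 0, so catch hand = L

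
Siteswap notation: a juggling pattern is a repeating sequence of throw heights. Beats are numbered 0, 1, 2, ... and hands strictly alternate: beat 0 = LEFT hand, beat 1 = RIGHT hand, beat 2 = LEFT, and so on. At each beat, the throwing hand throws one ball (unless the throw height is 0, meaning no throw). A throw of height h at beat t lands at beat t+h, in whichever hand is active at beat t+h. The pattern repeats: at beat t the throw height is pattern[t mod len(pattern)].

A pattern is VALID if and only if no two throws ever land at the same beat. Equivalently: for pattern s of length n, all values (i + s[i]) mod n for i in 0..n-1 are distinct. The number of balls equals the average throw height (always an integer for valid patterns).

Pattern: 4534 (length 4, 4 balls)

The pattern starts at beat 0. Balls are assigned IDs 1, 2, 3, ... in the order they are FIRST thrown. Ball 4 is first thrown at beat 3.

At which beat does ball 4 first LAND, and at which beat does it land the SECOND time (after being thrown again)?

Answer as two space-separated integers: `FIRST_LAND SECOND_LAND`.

Beat 0 (L): throw ball1 h=4 -> lands@4:L; in-air after throw: [b1@4:L]
Beat 1 (R): throw ball2 h=5 -> lands@6:L; in-air after throw: [b1@4:L b2@6:L]
Beat 2 (L): throw ball3 h=3 -> lands@5:R; in-air after throw: [b1@4:L b3@5:R b2@6:L]
Beat 3 (R): throw ball4 h=4 -> lands@7:R; in-air after throw: [b1@4:L b3@5:R b2@6:L b4@7:R]
Beat 4 (L): throw ball1 h=4 -> lands@8:L; in-air after throw: [b3@5:R b2@6:L b4@7:R b1@8:L]
Beat 5 (R): throw ball3 h=5 -> lands@10:L; in-air after throw: [b2@6:L b4@7:R b1@8:L b3@10:L]
Beat 6 (L): throw ball2 h=3 -> lands@9:R; in-air after throw: [b4@7:R b1@8:L b2@9:R b3@10:L]
Beat 7 (R): throw ball4 h=4 -> lands@11:R; in-air after throw: [b1@8:L b2@9:R b3@10:L b4@11:R]
Beat 8 (L): throw ball1 h=4 -> lands@12:L; in-air after throw: [b2@9:R b3@10:L b4@11:R b1@12:L]
Beat 9 (R): throw ball2 h=5 -> lands@14:L; in-air after throw: [b3@10:L b4@11:R b1@12:L b2@14:L]
Beat 10 (L): throw ball3 h=3 -> lands@13:R; in-air after throw: [b4@11:R b1@12:L b3@13:R b2@14:L]
Beat 11 (R): throw ball4 h=4 -> lands@15:R; in-air after throw: [b1@12:L b3@13:R b2@14:L b4@15:R]
Ball 4: thrown@3 h=4 -> first land @7; rethrown@7 h=4 -> second land @11

Answer: 7 11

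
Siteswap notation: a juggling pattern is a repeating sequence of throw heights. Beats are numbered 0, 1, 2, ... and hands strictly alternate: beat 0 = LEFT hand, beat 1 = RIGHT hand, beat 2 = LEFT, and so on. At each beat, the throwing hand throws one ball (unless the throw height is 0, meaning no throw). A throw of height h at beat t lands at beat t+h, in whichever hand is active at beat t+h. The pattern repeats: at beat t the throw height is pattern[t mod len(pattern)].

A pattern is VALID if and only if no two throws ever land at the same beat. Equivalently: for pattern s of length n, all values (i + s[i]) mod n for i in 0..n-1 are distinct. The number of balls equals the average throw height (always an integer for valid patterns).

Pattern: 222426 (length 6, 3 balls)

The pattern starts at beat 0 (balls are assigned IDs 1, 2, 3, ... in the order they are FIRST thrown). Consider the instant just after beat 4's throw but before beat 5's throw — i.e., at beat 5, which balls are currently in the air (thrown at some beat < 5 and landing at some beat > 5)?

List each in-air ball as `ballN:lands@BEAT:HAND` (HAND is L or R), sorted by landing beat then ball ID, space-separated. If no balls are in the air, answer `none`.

Answer: ball1:lands@6:L ball2:lands@7:R

Derivation:
Beat 0 (L): throw ball1 h=2 -> lands@2:L; in-air after throw: [b1@2:L]
Beat 1 (R): throw ball2 h=2 -> lands@3:R; in-air after throw: [b1@2:L b2@3:R]
Beat 2 (L): throw ball1 h=2 -> lands@4:L; in-air after throw: [b2@3:R b1@4:L]
Beat 3 (R): throw ball2 h=4 -> lands@7:R; in-air after throw: [b1@4:L b2@7:R]
Beat 4 (L): throw ball1 h=2 -> lands@6:L; in-air after throw: [b1@6:L b2@7:R]
Beat 5 (R): throw ball3 h=6 -> lands@11:R; in-air after throw: [b1@6:L b2@7:R b3@11:R]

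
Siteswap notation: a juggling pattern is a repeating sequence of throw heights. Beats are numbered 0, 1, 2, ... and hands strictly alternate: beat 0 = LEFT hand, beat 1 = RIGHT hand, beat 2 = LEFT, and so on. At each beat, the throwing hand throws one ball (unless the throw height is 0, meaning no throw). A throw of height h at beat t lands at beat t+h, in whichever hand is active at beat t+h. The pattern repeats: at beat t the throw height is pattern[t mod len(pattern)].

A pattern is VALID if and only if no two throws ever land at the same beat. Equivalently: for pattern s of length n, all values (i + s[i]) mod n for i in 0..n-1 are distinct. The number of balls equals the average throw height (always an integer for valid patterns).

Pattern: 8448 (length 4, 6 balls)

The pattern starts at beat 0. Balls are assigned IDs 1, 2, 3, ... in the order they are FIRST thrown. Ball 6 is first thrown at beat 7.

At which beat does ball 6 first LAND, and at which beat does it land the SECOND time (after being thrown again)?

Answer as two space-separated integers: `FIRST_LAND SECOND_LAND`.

Beat 0 (L): throw ball1 h=8 -> lands@8:L; in-air after throw: [b1@8:L]
Beat 1 (R): throw ball2 h=4 -> lands@5:R; in-air after throw: [b2@5:R b1@8:L]
Beat 2 (L): throw ball3 h=4 -> lands@6:L; in-air after throw: [b2@5:R b3@6:L b1@8:L]
Beat 3 (R): throw ball4 h=8 -> lands@11:R; in-air after throw: [b2@5:R b3@6:L b1@8:L b4@11:R]
Beat 4 (L): throw ball5 h=8 -> lands@12:L; in-air after throw: [b2@5:R b3@6:L b1@8:L b4@11:R b5@12:L]
Beat 5 (R): throw ball2 h=4 -> lands@9:R; in-air after throw: [b3@6:L b1@8:L b2@9:R b4@11:R b5@12:L]
Beat 6 (L): throw ball3 h=4 -> lands@10:L; in-air after throw: [b1@8:L b2@9:R b3@10:L b4@11:R b5@12:L]
Beat 7 (R): throw ball6 h=8 -> lands@15:R; in-air after throw: [b1@8:L b2@9:R b3@10:L b4@11:R b5@12:L b6@15:R]
Beat 8 (L): throw ball1 h=8 -> lands@16:L; in-air after throw: [b2@9:R b3@10:L b4@11:R b5@12:L b6@15:R b1@16:L]
Beat 9 (R): throw ball2 h=4 -> lands@13:R; in-air after throw: [b3@10:L b4@11:R b5@12:L b2@13:R b6@15:R b1@16:L]
Beat 10 (L): throw ball3 h=4 -> lands@14:L; in-air after throw: [b4@11:R b5@12:L b2@13:R b3@14:L b6@15:R b1@16:L]
Beat 11 (R): throw ball4 h=8 -> lands@19:R; in-air after throw: [b5@12:L b2@13:R b3@14:L b6@15:R b1@16:L b4@19:R]
Beat 12 (L): throw ball5 h=8 -> lands@20:L; in-air after throw: [b2@13:R b3@14:L b6@15:R b1@16:L b4@19:R b5@20:L]
Beat 13 (R): throw ball2 h=4 -> lands@17:R; in-air after throw: [b3@14:L b6@15:R b1@16:L b2@17:R b4@19:R b5@20:L]
Beat 14 (L): throw ball3 h=4 -> lands@18:L; in-air after throw: [b6@15:R b1@16:L b2@17:R b3@18:L b4@19:R b5@20:L]
Beat 15 (R): throw ball6 h=8 -> lands@23:R; in-air after throw: [b1@16:L b2@17:R b3@18:L b4@19:R b5@20:L b6@23:R]
Beat 16 (L): throw ball1 h=8 -> lands@24:L; in-air after throw: [b2@17:R b3@18:L b4@19:R b5@20:L b6@23:R b1@24:L]
Beat 17 (R): throw ball2 h=4 -> lands@21:R; in-air after throw: [b3@18:L b4@19:R b5@20:L b2@21:R b6@23:R b1@24:L]
Beat 18 (L): throw ball3 h=4 -> lands@22:L; in-air after throw: [b4@19:R b5@20:L b2@21:R b3@22:L b6@23:R b1@24:L]
Beat 19 (R): throw ball4 h=8 -> lands@27:R; in-air after throw: [b5@20:L b2@21:R b3@22:L b6@23:R b1@24:L b4@27:R]
Beat 20 (L): throw ball5 h=8 -> lands@28:L; in-air after throw: [b2@21:R b3@22:L b6@23:R b1@24:L b4@27:R b5@28:L]
Beat 21 (R): throw ball2 h=4 -> lands@25:R; in-air after throw: [b3@22:L b6@23:R b1@24:L b2@25:R b4@27:R b5@28:L]
Beat 22 (L): throw ball3 h=4 -> lands@26:L; in-air after throw: [b6@23:R b1@24:L b2@25:R b3@26:L b4@27:R b5@28:L]
Beat 23 (R): throw ball6 h=8 -> lands@31:R; in-air after throw: [b1@24:L b2@25:R b3@26:L b4@27:R b5@28:L b6@31:R]
Ball 6: thrown@7 h=8 -> first land @15; rethrown@15 h=8 -> second land @23

Answer: 15 23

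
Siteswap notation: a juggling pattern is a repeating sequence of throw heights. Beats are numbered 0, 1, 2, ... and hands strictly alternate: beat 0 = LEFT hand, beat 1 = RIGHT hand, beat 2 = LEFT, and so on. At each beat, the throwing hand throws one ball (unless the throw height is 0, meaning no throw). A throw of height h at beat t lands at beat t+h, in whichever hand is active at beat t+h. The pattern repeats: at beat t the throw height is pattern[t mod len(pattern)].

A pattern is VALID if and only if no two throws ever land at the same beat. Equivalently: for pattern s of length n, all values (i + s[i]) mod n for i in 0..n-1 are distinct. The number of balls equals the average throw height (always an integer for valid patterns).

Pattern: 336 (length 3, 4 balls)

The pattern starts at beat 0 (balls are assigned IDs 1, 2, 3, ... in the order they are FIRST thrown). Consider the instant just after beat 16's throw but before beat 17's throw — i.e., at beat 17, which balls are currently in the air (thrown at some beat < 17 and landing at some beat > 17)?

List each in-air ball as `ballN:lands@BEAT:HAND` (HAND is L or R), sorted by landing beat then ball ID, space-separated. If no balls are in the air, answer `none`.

Answer: ball1:lands@18:L ball2:lands@19:R ball3:lands@20:L

Derivation:
Beat 0 (L): throw ball1 h=3 -> lands@3:R; in-air after throw: [b1@3:R]
Beat 1 (R): throw ball2 h=3 -> lands@4:L; in-air after throw: [b1@3:R b2@4:L]
Beat 2 (L): throw ball3 h=6 -> lands@8:L; in-air after throw: [b1@3:R b2@4:L b3@8:L]
Beat 3 (R): throw ball1 h=3 -> lands@6:L; in-air after throw: [b2@4:L b1@6:L b3@8:L]
Beat 4 (L): throw ball2 h=3 -> lands@7:R; in-air after throw: [b1@6:L b2@7:R b3@8:L]
Beat 5 (R): throw ball4 h=6 -> lands@11:R; in-air after throw: [b1@6:L b2@7:R b3@8:L b4@11:R]
Beat 6 (L): throw ball1 h=3 -> lands@9:R; in-air after throw: [b2@7:R b3@8:L b1@9:R b4@11:R]
Beat 7 (R): throw ball2 h=3 -> lands@10:L; in-air after throw: [b3@8:L b1@9:R b2@10:L b4@11:R]
Beat 8 (L): throw ball3 h=6 -> lands@14:L; in-air after throw: [b1@9:R b2@10:L b4@11:R b3@14:L]
Beat 9 (R): throw ball1 h=3 -> lands@12:L; in-air after throw: [b2@10:L b4@11:R b1@12:L b3@14:L]
Beat 10 (L): throw ball2 h=3 -> lands@13:R; in-air after throw: [b4@11:R b1@12:L b2@13:R b3@14:L]
Beat 11 (R): throw ball4 h=6 -> lands@17:R; in-air after throw: [b1@12:L b2@13:R b3@14:L b4@17:R]
Beat 12 (L): throw ball1 h=3 -> lands@15:R; in-air after throw: [b2@13:R b3@14:L b1@15:R b4@17:R]
Beat 13 (R): throw ball2 h=3 -> lands@16:L; in-air after throw: [b3@14:L b1@15:R b2@16:L b4@17:R]
Beat 14 (L): throw ball3 h=6 -> lands@20:L; in-air after throw: [b1@15:R b2@16:L b4@17:R b3@20:L]
Beat 15 (R): throw ball1 h=3 -> lands@18:L; in-air after throw: [b2@16:L b4@17:R b1@18:L b3@20:L]
Beat 16 (L): throw ball2 h=3 -> lands@19:R; in-air after throw: [b4@17:R b1@18:L b2@19:R b3@20:L]
Beat 17 (R): throw ball4 h=6 -> lands@23:R; in-air after throw: [b1@18:L b2@19:R b3@20:L b4@23:R]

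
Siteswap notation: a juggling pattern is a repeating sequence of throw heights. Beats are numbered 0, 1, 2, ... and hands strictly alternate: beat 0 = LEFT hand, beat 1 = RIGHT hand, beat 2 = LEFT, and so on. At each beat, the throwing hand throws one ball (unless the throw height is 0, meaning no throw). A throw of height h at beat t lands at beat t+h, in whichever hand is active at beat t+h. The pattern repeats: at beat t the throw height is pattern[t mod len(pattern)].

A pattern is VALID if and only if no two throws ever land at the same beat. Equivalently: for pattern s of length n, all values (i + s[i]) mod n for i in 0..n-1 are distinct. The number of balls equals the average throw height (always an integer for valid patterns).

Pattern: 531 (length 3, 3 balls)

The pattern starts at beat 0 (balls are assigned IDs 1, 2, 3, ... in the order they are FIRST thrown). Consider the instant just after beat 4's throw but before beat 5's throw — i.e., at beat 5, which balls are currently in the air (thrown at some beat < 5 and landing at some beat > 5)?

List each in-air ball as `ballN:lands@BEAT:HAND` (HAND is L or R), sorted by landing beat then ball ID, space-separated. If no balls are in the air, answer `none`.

Beat 0 (L): throw ball1 h=5 -> lands@5:R; in-air after throw: [b1@5:R]
Beat 1 (R): throw ball2 h=3 -> lands@4:L; in-air after throw: [b2@4:L b1@5:R]
Beat 2 (L): throw ball3 h=1 -> lands@3:R; in-air after throw: [b3@3:R b2@4:L b1@5:R]
Beat 3 (R): throw ball3 h=5 -> lands@8:L; in-air after throw: [b2@4:L b1@5:R b3@8:L]
Beat 4 (L): throw ball2 h=3 -> lands@7:R; in-air after throw: [b1@5:R b2@7:R b3@8:L]
Beat 5 (R): throw ball1 h=1 -> lands@6:L; in-air after throw: [b1@6:L b2@7:R b3@8:L]

Answer: ball2:lands@7:R ball3:lands@8:L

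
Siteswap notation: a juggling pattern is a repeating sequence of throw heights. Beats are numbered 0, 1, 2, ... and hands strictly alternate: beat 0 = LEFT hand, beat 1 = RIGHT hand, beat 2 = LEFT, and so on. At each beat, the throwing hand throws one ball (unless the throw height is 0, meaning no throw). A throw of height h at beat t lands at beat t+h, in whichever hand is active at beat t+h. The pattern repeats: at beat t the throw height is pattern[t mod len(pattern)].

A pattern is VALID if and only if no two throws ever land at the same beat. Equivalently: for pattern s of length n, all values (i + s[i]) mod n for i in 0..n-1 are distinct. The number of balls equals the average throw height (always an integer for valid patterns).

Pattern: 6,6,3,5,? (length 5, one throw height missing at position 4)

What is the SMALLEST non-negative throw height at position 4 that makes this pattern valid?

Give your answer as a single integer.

i=0: (0 + 6) mod 5 = 1
i=1: (1 + 6) mod 5 = 2
i=2: (2 + 3) mod 5 = 0
i=3: (3 + 5) mod 5 = 3
i=4: s[i]=? (unknown)
Known residues: [0, 1, 2, 3]; need a permutation of 0..4, so missing residue r = 4
Need (4 + s) mod 5 = 4; smallest s = (4 - 4) mod 5 = 0

Answer: 0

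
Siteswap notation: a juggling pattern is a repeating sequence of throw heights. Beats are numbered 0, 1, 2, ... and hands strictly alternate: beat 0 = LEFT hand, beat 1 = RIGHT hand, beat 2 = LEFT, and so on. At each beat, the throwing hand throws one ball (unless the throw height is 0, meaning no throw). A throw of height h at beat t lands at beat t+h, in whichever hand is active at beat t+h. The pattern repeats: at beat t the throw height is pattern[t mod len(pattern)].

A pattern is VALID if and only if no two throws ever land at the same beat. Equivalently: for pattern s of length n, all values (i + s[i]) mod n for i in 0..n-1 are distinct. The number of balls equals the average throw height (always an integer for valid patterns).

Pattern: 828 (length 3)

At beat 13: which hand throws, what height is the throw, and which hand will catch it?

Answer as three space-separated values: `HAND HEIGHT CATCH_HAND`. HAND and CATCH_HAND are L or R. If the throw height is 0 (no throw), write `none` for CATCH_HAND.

Answer: R 2 R

Derivation:
Beat 13: 13 mod 2 = 1, so hand = R
Throw height = pattern[13 mod 3] = pattern[1] = 2
Lands at beat 13+2=15, 15 mod 2 = 1, so catch hand = R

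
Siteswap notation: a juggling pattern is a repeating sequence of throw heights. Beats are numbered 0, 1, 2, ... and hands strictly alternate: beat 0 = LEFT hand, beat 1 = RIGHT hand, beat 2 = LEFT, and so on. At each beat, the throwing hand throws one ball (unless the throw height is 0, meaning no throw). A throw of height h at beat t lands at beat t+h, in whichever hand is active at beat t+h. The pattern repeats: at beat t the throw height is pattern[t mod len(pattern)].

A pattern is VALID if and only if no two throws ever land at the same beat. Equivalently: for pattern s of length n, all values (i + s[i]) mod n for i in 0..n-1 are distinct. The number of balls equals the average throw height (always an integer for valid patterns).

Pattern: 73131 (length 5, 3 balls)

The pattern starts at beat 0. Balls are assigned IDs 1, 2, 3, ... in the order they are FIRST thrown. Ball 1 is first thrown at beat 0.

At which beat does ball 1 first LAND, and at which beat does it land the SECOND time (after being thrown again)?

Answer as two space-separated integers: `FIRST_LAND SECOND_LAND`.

Answer: 7 8

Derivation:
Beat 0 (L): throw ball1 h=7 -> lands@7:R; in-air after throw: [b1@7:R]
Beat 1 (R): throw ball2 h=3 -> lands@4:L; in-air after throw: [b2@4:L b1@7:R]
Beat 2 (L): throw ball3 h=1 -> lands@3:R; in-air after throw: [b3@3:R b2@4:L b1@7:R]
Beat 3 (R): throw ball3 h=3 -> lands@6:L; in-air after throw: [b2@4:L b3@6:L b1@7:R]
Beat 4 (L): throw ball2 h=1 -> lands@5:R; in-air after throw: [b2@5:R b3@6:L b1@7:R]
Beat 5 (R): throw ball2 h=7 -> lands@12:L; in-air after throw: [b3@6:L b1@7:R b2@12:L]
Beat 6 (L): throw ball3 h=3 -> lands@9:R; in-air after throw: [b1@7:R b3@9:R b2@12:L]
Beat 7 (R): throw ball1 h=1 -> lands@8:L; in-air after throw: [b1@8:L b3@9:R b2@12:L]
Beat 8 (L): throw ball1 h=3 -> lands@11:R; in-air after throw: [b3@9:R b1@11:R b2@12:L]
Ball 1: thrown@0 h=7 -> first land @7; rethrown@7 h=1 -> second land @8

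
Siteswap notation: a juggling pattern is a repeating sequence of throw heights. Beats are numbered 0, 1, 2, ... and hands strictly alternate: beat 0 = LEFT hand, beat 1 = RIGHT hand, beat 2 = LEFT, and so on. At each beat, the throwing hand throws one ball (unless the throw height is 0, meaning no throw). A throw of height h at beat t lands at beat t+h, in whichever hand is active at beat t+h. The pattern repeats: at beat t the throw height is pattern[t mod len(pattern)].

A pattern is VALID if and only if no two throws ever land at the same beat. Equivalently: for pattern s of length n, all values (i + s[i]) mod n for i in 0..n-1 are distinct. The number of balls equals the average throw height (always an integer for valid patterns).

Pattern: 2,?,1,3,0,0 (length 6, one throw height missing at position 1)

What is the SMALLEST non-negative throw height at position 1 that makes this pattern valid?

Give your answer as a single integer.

Answer: 0

Derivation:
i=0: (0 + 2) mod 6 = 2
i=1: s[i]=? (unknown)
i=2: (2 + 1) mod 6 = 3
i=3: (3 + 3) mod 6 = 0
i=4: (4 + 0) mod 6 = 4
i=5: (5 + 0) mod 6 = 5
Known residues: [0, 2, 3, 4, 5]; need a permutation of 0..5, so missing residue r = 1
Need (1 + s) mod 6 = 1; smallest s = (1 - 1) mod 6 = 0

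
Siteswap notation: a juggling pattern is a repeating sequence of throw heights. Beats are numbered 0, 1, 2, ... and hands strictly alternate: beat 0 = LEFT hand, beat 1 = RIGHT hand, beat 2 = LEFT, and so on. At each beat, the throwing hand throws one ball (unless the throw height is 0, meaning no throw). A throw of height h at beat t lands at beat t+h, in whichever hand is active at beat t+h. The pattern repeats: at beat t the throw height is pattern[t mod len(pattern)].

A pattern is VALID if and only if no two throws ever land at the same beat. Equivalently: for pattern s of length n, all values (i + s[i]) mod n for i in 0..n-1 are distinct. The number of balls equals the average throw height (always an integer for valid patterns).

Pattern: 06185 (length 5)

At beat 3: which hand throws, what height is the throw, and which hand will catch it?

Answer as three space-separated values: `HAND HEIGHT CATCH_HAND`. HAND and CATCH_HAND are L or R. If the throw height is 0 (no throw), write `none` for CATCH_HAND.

Answer: R 8 R

Derivation:
Beat 3: 3 mod 2 = 1, so hand = R
Throw height = pattern[3 mod 5] = pattern[3] = 8
Lands at beat 3+8=11, 11 mod 2 = 1, so catch hand = R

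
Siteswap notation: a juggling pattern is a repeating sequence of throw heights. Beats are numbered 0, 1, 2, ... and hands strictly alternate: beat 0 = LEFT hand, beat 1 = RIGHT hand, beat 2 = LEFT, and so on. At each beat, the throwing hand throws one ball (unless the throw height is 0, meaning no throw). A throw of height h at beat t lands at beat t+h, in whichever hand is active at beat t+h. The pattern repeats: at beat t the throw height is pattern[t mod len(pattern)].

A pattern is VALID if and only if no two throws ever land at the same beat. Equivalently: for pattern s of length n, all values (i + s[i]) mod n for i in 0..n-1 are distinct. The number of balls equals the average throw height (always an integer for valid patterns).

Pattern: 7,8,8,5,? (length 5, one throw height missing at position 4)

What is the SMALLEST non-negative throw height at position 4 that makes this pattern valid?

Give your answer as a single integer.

i=0: (0 + 7) mod 5 = 2
i=1: (1 + 8) mod 5 = 4
i=2: (2 + 8) mod 5 = 0
i=3: (3 + 5) mod 5 = 3
i=4: s[i]=? (unknown)
Known residues: [0, 2, 3, 4]; need a permutation of 0..4, so missing residue r = 1
Need (4 + s) mod 5 = 1; smallest s = (1 - 4) mod 5 = 2

Answer: 2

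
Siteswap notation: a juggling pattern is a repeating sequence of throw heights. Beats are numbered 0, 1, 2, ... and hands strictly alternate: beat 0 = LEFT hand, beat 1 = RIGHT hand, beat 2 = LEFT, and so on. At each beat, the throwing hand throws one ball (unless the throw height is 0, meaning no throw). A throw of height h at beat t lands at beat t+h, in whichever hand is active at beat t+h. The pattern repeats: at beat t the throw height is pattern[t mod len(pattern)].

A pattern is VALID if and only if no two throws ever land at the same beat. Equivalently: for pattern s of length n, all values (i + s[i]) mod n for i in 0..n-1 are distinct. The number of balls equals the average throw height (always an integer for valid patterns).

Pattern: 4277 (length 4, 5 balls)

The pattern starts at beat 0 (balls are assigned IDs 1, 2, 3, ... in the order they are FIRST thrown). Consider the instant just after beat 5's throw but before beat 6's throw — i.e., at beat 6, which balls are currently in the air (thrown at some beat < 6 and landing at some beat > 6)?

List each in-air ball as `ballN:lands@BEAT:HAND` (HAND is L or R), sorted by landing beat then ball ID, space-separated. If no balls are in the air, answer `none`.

Answer: ball4:lands@7:R ball1:lands@8:L ball3:lands@9:R ball2:lands@10:L

Derivation:
Beat 0 (L): throw ball1 h=4 -> lands@4:L; in-air after throw: [b1@4:L]
Beat 1 (R): throw ball2 h=2 -> lands@3:R; in-air after throw: [b2@3:R b1@4:L]
Beat 2 (L): throw ball3 h=7 -> lands@9:R; in-air after throw: [b2@3:R b1@4:L b3@9:R]
Beat 3 (R): throw ball2 h=7 -> lands@10:L; in-air after throw: [b1@4:L b3@9:R b2@10:L]
Beat 4 (L): throw ball1 h=4 -> lands@8:L; in-air after throw: [b1@8:L b3@9:R b2@10:L]
Beat 5 (R): throw ball4 h=2 -> lands@7:R; in-air after throw: [b4@7:R b1@8:L b3@9:R b2@10:L]
Beat 6 (L): throw ball5 h=7 -> lands@13:R; in-air after throw: [b4@7:R b1@8:L b3@9:R b2@10:L b5@13:R]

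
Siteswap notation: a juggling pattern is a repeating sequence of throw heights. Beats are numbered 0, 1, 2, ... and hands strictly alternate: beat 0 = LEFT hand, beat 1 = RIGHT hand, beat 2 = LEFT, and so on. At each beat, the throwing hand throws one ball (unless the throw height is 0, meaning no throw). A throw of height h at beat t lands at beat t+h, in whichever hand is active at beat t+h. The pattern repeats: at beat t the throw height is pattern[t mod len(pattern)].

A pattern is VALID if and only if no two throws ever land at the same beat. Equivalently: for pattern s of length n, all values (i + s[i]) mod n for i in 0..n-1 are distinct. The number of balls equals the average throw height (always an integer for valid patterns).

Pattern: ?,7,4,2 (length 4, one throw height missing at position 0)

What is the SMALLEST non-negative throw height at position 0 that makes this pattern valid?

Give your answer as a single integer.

Answer: 3

Derivation:
i=0: s[i]=? (unknown)
i=1: (1 + 7) mod 4 = 0
i=2: (2 + 4) mod 4 = 2
i=3: (3 + 2) mod 4 = 1
Known residues: [0, 1, 2]; need a permutation of 0..3, so missing residue r = 3
Need (0 + s) mod 4 = 3; smallest s = (3 - 0) mod 4 = 3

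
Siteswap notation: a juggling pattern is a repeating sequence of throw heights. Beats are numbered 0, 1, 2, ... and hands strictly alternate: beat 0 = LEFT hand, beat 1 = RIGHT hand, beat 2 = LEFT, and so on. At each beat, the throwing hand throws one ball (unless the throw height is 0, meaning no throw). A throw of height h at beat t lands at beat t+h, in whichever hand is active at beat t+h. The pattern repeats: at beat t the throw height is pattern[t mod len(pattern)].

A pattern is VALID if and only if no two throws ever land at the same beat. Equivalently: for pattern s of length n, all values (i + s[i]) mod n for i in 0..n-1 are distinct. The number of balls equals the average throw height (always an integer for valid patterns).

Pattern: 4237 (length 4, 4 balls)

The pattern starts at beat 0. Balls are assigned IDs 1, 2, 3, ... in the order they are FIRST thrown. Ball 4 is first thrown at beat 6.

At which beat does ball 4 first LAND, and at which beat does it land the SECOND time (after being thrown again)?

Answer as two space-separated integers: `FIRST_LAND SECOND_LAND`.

Answer: 9 11

Derivation:
Beat 0 (L): throw ball1 h=4 -> lands@4:L; in-air after throw: [b1@4:L]
Beat 1 (R): throw ball2 h=2 -> lands@3:R; in-air after throw: [b2@3:R b1@4:L]
Beat 2 (L): throw ball3 h=3 -> lands@5:R; in-air after throw: [b2@3:R b1@4:L b3@5:R]
Beat 3 (R): throw ball2 h=7 -> lands@10:L; in-air after throw: [b1@4:L b3@5:R b2@10:L]
Beat 4 (L): throw ball1 h=4 -> lands@8:L; in-air after throw: [b3@5:R b1@8:L b2@10:L]
Beat 5 (R): throw ball3 h=2 -> lands@7:R; in-air after throw: [b3@7:R b1@8:L b2@10:L]
Beat 6 (L): throw ball4 h=3 -> lands@9:R; in-air after throw: [b3@7:R b1@8:L b4@9:R b2@10:L]
Beat 7 (R): throw ball3 h=7 -> lands@14:L; in-air after throw: [b1@8:L b4@9:R b2@10:L b3@14:L]
Beat 8 (L): throw ball1 h=4 -> lands@12:L; in-air after throw: [b4@9:R b2@10:L b1@12:L b3@14:L]
Beat 9 (R): throw ball4 h=2 -> lands@11:R; in-air after throw: [b2@10:L b4@11:R b1@12:L b3@14:L]
Beat 10 (L): throw ball2 h=3 -> lands@13:R; in-air after throw: [b4@11:R b1@12:L b2@13:R b3@14:L]
Beat 11 (R): throw ball4 h=7 -> lands@18:L; in-air after throw: [b1@12:L b2@13:R b3@14:L b4@18:L]
Ball 4: thrown@6 h=3 -> first land @9; rethrown@9 h=2 -> second land @11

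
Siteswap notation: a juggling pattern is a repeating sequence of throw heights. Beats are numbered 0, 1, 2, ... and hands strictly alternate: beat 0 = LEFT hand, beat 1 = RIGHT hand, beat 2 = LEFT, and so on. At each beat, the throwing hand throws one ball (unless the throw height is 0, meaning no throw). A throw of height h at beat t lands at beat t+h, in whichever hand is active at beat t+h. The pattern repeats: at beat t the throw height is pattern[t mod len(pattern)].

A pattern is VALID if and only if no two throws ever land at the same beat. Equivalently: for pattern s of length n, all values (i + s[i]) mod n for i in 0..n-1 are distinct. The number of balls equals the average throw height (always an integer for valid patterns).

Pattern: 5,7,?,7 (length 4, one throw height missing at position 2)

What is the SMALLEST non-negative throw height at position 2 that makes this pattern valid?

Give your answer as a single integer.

Answer: 1

Derivation:
i=0: (0 + 5) mod 4 = 1
i=1: (1 + 7) mod 4 = 0
i=2: s[i]=? (unknown)
i=3: (3 + 7) mod 4 = 2
Known residues: [0, 1, 2]; need a permutation of 0..3, so missing residue r = 3
Need (2 + s) mod 4 = 3; smallest s = (3 - 2) mod 4 = 1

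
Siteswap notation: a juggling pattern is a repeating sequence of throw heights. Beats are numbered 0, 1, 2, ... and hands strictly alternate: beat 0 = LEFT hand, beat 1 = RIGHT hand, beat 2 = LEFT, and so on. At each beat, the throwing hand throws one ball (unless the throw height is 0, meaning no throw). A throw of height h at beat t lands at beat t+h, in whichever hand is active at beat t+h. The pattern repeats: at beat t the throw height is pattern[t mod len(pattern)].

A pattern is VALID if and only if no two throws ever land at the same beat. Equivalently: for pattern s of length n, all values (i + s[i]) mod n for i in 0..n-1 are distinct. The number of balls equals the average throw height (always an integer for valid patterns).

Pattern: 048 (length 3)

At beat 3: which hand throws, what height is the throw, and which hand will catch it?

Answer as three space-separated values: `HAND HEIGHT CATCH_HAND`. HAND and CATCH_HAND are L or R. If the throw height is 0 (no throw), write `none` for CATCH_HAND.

Beat 3: 3 mod 2 = 1, so hand = R
Throw height = pattern[3 mod 3] = pattern[0] = 0

Answer: R 0 none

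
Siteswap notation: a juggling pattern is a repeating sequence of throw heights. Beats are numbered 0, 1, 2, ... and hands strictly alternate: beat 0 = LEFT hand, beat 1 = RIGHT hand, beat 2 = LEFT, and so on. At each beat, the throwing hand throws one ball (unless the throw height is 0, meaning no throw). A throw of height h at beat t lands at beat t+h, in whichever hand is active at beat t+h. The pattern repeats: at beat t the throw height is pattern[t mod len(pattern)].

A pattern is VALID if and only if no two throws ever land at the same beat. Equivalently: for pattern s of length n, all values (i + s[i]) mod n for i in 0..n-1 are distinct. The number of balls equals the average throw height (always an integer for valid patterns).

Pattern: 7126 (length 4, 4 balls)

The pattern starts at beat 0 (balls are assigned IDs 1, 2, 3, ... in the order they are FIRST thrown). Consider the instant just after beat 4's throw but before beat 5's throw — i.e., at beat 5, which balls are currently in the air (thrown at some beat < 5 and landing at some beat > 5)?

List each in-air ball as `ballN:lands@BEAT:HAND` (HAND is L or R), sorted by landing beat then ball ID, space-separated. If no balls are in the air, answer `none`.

Beat 0 (L): throw ball1 h=7 -> lands@7:R; in-air after throw: [b1@7:R]
Beat 1 (R): throw ball2 h=1 -> lands@2:L; in-air after throw: [b2@2:L b1@7:R]
Beat 2 (L): throw ball2 h=2 -> lands@4:L; in-air after throw: [b2@4:L b1@7:R]
Beat 3 (R): throw ball3 h=6 -> lands@9:R; in-air after throw: [b2@4:L b1@7:R b3@9:R]
Beat 4 (L): throw ball2 h=7 -> lands@11:R; in-air after throw: [b1@7:R b3@9:R b2@11:R]
Beat 5 (R): throw ball4 h=1 -> lands@6:L; in-air after throw: [b4@6:L b1@7:R b3@9:R b2@11:R]

Answer: ball1:lands@7:R ball3:lands@9:R ball2:lands@11:R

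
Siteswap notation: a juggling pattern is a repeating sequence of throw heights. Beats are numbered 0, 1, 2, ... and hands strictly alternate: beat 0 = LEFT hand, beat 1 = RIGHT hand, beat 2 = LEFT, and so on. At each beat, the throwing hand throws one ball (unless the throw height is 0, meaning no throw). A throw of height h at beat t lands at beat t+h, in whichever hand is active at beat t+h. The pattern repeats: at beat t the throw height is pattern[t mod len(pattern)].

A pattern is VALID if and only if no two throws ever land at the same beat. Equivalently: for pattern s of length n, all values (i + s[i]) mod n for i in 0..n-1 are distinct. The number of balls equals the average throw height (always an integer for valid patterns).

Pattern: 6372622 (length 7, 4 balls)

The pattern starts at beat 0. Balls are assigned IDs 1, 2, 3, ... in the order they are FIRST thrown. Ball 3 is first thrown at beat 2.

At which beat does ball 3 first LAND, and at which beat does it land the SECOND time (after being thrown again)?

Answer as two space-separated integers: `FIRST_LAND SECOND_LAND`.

Beat 0 (L): throw ball1 h=6 -> lands@6:L; in-air after throw: [b1@6:L]
Beat 1 (R): throw ball2 h=3 -> lands@4:L; in-air after throw: [b2@4:L b1@6:L]
Beat 2 (L): throw ball3 h=7 -> lands@9:R; in-air after throw: [b2@4:L b1@6:L b3@9:R]
Beat 3 (R): throw ball4 h=2 -> lands@5:R; in-air after throw: [b2@4:L b4@5:R b1@6:L b3@9:R]
Beat 4 (L): throw ball2 h=6 -> lands@10:L; in-air after throw: [b4@5:R b1@6:L b3@9:R b2@10:L]
Beat 5 (R): throw ball4 h=2 -> lands@7:R; in-air after throw: [b1@6:L b4@7:R b3@9:R b2@10:L]
Beat 6 (L): throw ball1 h=2 -> lands@8:L; in-air after throw: [b4@7:R b1@8:L b3@9:R b2@10:L]
Beat 7 (R): throw ball4 h=6 -> lands@13:R; in-air after throw: [b1@8:L b3@9:R b2@10:L b4@13:R]
Beat 8 (L): throw ball1 h=3 -> lands@11:R; in-air after throw: [b3@9:R b2@10:L b1@11:R b4@13:R]
Beat 9 (R): throw ball3 h=7 -> lands@16:L; in-air after throw: [b2@10:L b1@11:R b4@13:R b3@16:L]
Beat 10 (L): throw ball2 h=2 -> lands@12:L; in-air after throw: [b1@11:R b2@12:L b4@13:R b3@16:L]
Beat 11 (R): throw ball1 h=6 -> lands@17:R; in-air after throw: [b2@12:L b4@13:R b3@16:L b1@17:R]
Beat 12 (L): throw ball2 h=2 -> lands@14:L; in-air after throw: [b4@13:R b2@14:L b3@16:L b1@17:R]
Beat 13 (R): throw ball4 h=2 -> lands@15:R; in-air after throw: [b2@14:L b4@15:R b3@16:L b1@17:R]
Beat 14 (L): throw ball2 h=6 -> lands@20:L; in-air after throw: [b4@15:R b3@16:L b1@17:R b2@20:L]
Beat 15 (R): throw ball4 h=3 -> lands@18:L; in-air after throw: [b3@16:L b1@17:R b4@18:L b2@20:L]
Beat 16 (L): throw ball3 h=7 -> lands@23:R; in-air after throw: [b1@17:R b4@18:L b2@20:L b3@23:R]
Ball 3: thrown@2 h=7 -> first land @9; rethrown@9 h=7 -> second land @16

Answer: 9 16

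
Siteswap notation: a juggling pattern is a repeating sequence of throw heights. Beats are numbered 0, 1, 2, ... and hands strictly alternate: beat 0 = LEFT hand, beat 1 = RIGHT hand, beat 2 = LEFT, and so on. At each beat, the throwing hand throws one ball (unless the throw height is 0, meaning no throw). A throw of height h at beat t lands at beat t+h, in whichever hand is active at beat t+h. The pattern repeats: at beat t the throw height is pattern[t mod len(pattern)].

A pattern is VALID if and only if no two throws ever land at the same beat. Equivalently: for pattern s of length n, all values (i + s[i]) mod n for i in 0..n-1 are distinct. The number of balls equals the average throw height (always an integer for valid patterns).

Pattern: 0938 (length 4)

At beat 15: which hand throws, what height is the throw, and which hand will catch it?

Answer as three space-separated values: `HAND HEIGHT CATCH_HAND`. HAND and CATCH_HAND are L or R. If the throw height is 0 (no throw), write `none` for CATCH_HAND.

Answer: R 8 R

Derivation:
Beat 15: 15 mod 2 = 1, so hand = R
Throw height = pattern[15 mod 4] = pattern[3] = 8
Lands at beat 15+8=23, 23 mod 2 = 1, so catch hand = R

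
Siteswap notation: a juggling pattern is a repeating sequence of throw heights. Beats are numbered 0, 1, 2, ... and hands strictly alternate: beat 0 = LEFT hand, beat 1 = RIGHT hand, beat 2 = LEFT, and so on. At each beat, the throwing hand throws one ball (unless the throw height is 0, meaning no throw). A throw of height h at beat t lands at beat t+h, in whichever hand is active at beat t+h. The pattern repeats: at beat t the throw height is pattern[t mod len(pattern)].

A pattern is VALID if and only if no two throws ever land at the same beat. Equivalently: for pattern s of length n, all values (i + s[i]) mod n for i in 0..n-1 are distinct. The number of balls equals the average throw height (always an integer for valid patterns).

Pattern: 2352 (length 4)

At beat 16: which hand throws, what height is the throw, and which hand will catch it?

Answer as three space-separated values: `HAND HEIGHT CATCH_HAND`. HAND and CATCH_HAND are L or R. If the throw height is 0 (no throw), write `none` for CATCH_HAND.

Answer: L 2 L

Derivation:
Beat 16: 16 mod 2 = 0, so hand = L
Throw height = pattern[16 mod 4] = pattern[0] = 2
Lands at beat 16+2=18, 18 mod 2 = 0, so catch hand = L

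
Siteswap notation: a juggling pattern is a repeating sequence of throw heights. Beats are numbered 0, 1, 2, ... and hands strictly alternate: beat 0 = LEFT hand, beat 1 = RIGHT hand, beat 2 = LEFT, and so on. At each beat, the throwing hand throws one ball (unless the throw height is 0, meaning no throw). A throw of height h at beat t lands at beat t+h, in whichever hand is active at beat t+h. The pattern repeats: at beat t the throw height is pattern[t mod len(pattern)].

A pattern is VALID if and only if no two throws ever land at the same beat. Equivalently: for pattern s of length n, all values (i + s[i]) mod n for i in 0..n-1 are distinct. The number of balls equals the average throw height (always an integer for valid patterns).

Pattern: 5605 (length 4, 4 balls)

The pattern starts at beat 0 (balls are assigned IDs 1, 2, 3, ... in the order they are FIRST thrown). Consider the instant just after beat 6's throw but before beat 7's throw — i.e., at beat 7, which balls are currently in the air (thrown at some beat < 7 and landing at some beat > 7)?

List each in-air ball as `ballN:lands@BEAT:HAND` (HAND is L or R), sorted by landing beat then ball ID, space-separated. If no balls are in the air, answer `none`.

Answer: ball3:lands@8:L ball4:lands@9:R ball1:lands@11:R

Derivation:
Beat 0 (L): throw ball1 h=5 -> lands@5:R; in-air after throw: [b1@5:R]
Beat 1 (R): throw ball2 h=6 -> lands@7:R; in-air after throw: [b1@5:R b2@7:R]
Beat 3 (R): throw ball3 h=5 -> lands@8:L; in-air after throw: [b1@5:R b2@7:R b3@8:L]
Beat 4 (L): throw ball4 h=5 -> lands@9:R; in-air after throw: [b1@5:R b2@7:R b3@8:L b4@9:R]
Beat 5 (R): throw ball1 h=6 -> lands@11:R; in-air after throw: [b2@7:R b3@8:L b4@9:R b1@11:R]
Beat 7 (R): throw ball2 h=5 -> lands@12:L; in-air after throw: [b3@8:L b4@9:R b1@11:R b2@12:L]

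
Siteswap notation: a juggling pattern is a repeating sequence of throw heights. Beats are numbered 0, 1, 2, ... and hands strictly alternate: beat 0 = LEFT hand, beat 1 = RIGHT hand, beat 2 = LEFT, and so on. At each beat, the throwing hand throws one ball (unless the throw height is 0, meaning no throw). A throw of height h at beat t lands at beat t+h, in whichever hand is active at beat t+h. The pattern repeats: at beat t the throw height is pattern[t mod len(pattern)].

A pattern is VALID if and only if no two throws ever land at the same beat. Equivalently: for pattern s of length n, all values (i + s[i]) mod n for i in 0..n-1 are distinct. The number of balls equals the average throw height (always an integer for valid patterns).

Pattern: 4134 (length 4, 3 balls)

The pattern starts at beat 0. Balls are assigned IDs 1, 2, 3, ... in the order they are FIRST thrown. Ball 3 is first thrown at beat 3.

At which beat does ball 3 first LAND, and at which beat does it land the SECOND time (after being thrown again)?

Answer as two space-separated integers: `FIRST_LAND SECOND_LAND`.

Answer: 7 11

Derivation:
Beat 0 (L): throw ball1 h=4 -> lands@4:L; in-air after throw: [b1@4:L]
Beat 1 (R): throw ball2 h=1 -> lands@2:L; in-air after throw: [b2@2:L b1@4:L]
Beat 2 (L): throw ball2 h=3 -> lands@5:R; in-air after throw: [b1@4:L b2@5:R]
Beat 3 (R): throw ball3 h=4 -> lands@7:R; in-air after throw: [b1@4:L b2@5:R b3@7:R]
Beat 4 (L): throw ball1 h=4 -> lands@8:L; in-air after throw: [b2@5:R b3@7:R b1@8:L]
Beat 5 (R): throw ball2 h=1 -> lands@6:L; in-air after throw: [b2@6:L b3@7:R b1@8:L]
Beat 6 (L): throw ball2 h=3 -> lands@9:R; in-air after throw: [b3@7:R b1@8:L b2@9:R]
Beat 7 (R): throw ball3 h=4 -> lands@11:R; in-air after throw: [b1@8:L b2@9:R b3@11:R]
Beat 8 (L): throw ball1 h=4 -> lands@12:L; in-air after throw: [b2@9:R b3@11:R b1@12:L]
Beat 9 (R): throw ball2 h=1 -> lands@10:L; in-air after throw: [b2@10:L b3@11:R b1@12:L]
Beat 10 (L): throw ball2 h=3 -> lands@13:R; in-air after throw: [b3@11:R b1@12:L b2@13:R]
Beat 11 (R): throw ball3 h=4 -> lands@15:R; in-air after throw: [b1@12:L b2@13:R b3@15:R]
Ball 3: thrown@3 h=4 -> first land @7; rethrown@7 h=4 -> second land @11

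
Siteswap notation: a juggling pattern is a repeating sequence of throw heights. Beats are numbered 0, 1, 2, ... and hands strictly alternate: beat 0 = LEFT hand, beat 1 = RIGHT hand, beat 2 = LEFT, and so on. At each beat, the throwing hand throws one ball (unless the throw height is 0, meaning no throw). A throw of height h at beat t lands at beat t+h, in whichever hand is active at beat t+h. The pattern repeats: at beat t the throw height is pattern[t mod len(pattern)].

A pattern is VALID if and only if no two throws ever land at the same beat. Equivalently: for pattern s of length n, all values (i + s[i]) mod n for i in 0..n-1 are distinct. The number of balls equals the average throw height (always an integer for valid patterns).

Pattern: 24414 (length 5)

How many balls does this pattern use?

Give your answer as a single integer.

Pattern = [2, 4, 4, 1, 4], length n = 5
  position 0: throw height = 2, running sum = 2
  position 1: throw height = 4, running sum = 6
  position 2: throw height = 4, running sum = 10
  position 3: throw height = 1, running sum = 11
  position 4: throw height = 4, running sum = 15
Total sum = 15; balls = sum / n = 15 / 5 = 3

Answer: 3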